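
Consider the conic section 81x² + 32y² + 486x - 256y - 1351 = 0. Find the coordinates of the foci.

Collect terms: 81(x² + 6x) + 32(y² - 8y) = 1351
Complete the square in x and y: 81(x + 3)² + 32(y - 4)² = 1351 + 729 + 512 = 2592
Divide by 2592: (x + 3)²/32 + (y - 4)²/81 = 1
Ellipse, center (-3, 4), major axis vertical; a² = 81, b² = 32.
c² = a² - b² = 81 - 32 = 49, so c = 7.
Foci lie on the vertical axis through the center: (h, k ± c).

(-3, -3) and (-3, 11)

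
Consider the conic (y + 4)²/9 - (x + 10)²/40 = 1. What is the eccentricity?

Center (-10, -4). The positive term is the y-term, so the transverse axis is vertical; a² = 9, b² = 40.
c² = a² + b² = 49, so c = 7.
e = c/a = 7/3.

e = 7/3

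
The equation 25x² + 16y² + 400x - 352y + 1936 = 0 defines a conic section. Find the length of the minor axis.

16

Rearranging, 25(x² + 16x) + 16(y² - 22y) = -1936.
25(x + 8)² + 16(y - 11)² = -1936 + 1600 + 1936 = 1600
Divide by 1600: (x + 8)²/64 + (y - 11)²/100 = 1
Ellipse, center (-8, 11), major axis vertical; a² = 100, b² = 64.
b² = 64 so b = 8; the minor axis has length 2b = 16.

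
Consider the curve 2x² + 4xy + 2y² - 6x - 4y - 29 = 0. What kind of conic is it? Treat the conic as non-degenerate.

parabola

A = 2, B = 4, C = 2.
Discriminant B² − 4AC = 4² − 4·2·2 = 0.
B² − 4AC = 0 ⇒ parabola.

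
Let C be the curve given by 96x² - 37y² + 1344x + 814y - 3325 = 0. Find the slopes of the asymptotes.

4√222/37 and -4√222/37

Group the x- and y-terms: 96(x² + 14x) -37(y² - 22y) = 3325
Complete the square: 96(x + 7)² -37(y - 11)² = 3325 + 4704 - 4477 = 3552
Divide through by 3552 to get (x + 7)²/37 - (y - 11)²/96 = 1.
Hyperbola, center (-7, 11), transverse axis horizontal; a² = 37, b² = 96.
For a horizontal hyperbola the asymptotes have slope ±b/a.
Here that is ±4√6/√37 = ±4√222/37.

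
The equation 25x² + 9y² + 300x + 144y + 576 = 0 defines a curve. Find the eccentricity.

e = 4/5

25(x² + 12x) + 9(y² + 16y) = -576
Completing the square gives 25(x + 6)² + 9(y + 8)² = -576 + 900 + 576 = 900.
Divide through by 900 to get (x + 6)²/36 + (y + 8)²/100 = 1.
Ellipse, center (-6, -8), major axis vertical; a² = 100, b² = 36.
c² = a² - b² = 64, so c = 8.
e = c/a = 8/10 = 4/5.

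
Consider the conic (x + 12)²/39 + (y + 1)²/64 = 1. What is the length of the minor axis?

Center (-12, -1). The larger denominator 64 sits under the y-term, so the major axis is vertical; a² = 64, b² = 39.
b² = 39 so b = √39; the minor axis has length 2b = 2√39.

2√39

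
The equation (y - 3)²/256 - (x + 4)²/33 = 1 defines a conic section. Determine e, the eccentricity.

Center (-4, 3). The positive term is the y-term, so the transverse axis is vertical; a² = 256, b² = 33.
c² = a² + b² = 289, so c = 17.
e = c/a = 17/16.

e = 17/16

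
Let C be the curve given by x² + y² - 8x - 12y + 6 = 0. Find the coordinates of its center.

(4, 6)

Group: (x² - 8x) + (y² - 12y) = -6
Complete the square: (x - 4)² + (y - 6)² = -6 + 16 + 36 = 46
So (x - 4)² + (y - 6)² = 46.
Circle centered at (4, 6) with r² = 46.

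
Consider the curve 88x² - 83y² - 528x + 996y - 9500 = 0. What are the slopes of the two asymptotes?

Group: 88(x² - 6x) -83(y² - 12y) = 9500
Complete the square: 88(x - 3)² -83(y - 6)² = 9500 + 792 - 2988 = 7304
Divide through by 7304 to get (x - 3)²/83 - (y - 6)²/88 = 1.
Hyperbola, center (3, 6), transverse axis horizontal; a² = 83, b² = 88.
For a horizontal hyperbola the asymptotes have slope ±b/a.
Here that is ±2√22/√83 = ±2√1826/83.

2√1826/83 and -2√1826/83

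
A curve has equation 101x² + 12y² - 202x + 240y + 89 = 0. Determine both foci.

Rearranging, 101(x² - 2x) + 12(y² + 20y) = -89.
Complete the square in x and y: 101(x - 1)² + 12(y + 10)² = -89 + 101 + 1200 = 1212
Divide through by 1212 to get (x - 1)²/12 + (y + 10)²/101 = 1.
Ellipse, center (1, -10), major axis vertical; a² = 101, b² = 12.
c² = a² - b² = 101 - 12 = 89, so c = √89.
Foci lie on the vertical axis through the center: (h, k ± c).

(1, -10 - √89) and (1, -10 + √89)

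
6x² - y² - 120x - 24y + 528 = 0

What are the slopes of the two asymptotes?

Rearranging, 6(x² - 20x) -(y² + 24y) = -528.
Completing the square gives 6(x - 10)² -(y + 12)² = -528 + 600 - 144 = -72.
Divide by -72: (y + 12)²/72 - (x - 10)²/12 = 1
Hyperbola, center (10, -12), transverse axis vertical; a² = 72, b² = 12.
For a vertical hyperbola the asymptotes have slope ±a/b.
Here that is ±6√2/2√3 = ±√6.

√6 and -√6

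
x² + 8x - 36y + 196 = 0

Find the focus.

Only x is squared. Complete the square in x: (x + 4)² = 36(y - 5).
Vertex (-4, 5); 4p = 36 so p = 9. Opens up.
Focus is p units from the vertex along the axis: (h, k + p).

(-4, 14)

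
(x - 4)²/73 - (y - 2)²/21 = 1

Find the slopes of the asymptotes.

Center (4, 2). The positive term is the x-term, so the transverse axis is horizontal; a² = 73, b² = 21.
For a horizontal hyperbola the asymptotes have slope ±b/a.
Here that is ±√21/√73 = ±√1533/73.

√1533/73 and -√1533/73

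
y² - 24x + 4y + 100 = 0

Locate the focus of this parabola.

(10, -2)

Only y is squared. Complete the square in y: (y + 2)² = 24(x - 4).
Vertex (4, -2); 4p = 24 so p = 6. Opens right.
Focus is p units from the vertex along the axis: (h + p, k).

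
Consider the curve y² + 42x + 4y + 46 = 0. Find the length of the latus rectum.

Only y is squared. Complete the square in y: (y + 2)² = -42(x + 1).
Vertex (-1, -2); 4p = -42 so p = -21/2. Opens left.
Latus rectum length = |4p| = 42.

42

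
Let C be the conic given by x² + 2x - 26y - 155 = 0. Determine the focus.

Only x is squared. Complete the square in x: (x + 1)² = 26(y + 6).
Vertex (-1, -6); 4p = 26 so p = 13/2. Opens up.
Focus is p units from the vertex along the axis: (h, k + p).

(-1, 1/2)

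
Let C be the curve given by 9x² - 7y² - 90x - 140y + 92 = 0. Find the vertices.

(5, -19) and (5, -1)

Group the x- and y-terms: 9(x² - 10x) -7(y² + 20y) = -92
Complete the square: 9(x - 5)² -7(y + 10)² = -92 + 225 - 700 = -567
Divide by -567: (y + 10)²/81 - (x - 5)²/63 = 1
Hyperbola, center (5, -10), transverse axis vertical; a² = 81, b² = 63.
a = 9. Vertices at (h, k ± a).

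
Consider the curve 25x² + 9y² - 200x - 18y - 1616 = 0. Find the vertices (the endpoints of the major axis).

Collect terms: 25(x² - 8x) + 9(y² - 2y) = 1616
Complete the square: 25(x - 4)² + 9(y - 1)² = 1616 + 400 + 9 = 2025
Divide by 2025: (x - 4)²/81 + (y - 1)²/225 = 1
Ellipse, center (4, 1), major axis vertical; a² = 225, b² = 81.
a = 15. Vertices at (h, k ± a).

(4, -14) and (4, 16)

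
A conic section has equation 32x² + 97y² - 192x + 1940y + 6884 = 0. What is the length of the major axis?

2√97

Rearranging, 32(x² - 6x) + 97(y² + 20y) = -6884.
Complete the square: 32(x - 3)² + 97(y + 10)² = -6884 + 288 + 9700 = 3104
Divide by 3104: (x - 3)²/97 + (y + 10)²/32 = 1
Ellipse, center (3, -10), major axis horizontal; a² = 97, b² = 32.
a² = 97 so a = √97; the major axis has length 2a = 2√97.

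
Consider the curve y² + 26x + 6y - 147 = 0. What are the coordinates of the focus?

Only y is squared. Complete the square in y: (y + 3)² = -26(x - 6).
Vertex (6, -3); 4p = -26 so p = -13/2. Opens left.
Focus is p units from the vertex along the axis: (h + p, k).

(-1/2, -3)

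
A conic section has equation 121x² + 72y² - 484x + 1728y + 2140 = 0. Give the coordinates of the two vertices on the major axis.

121(x² - 4x) + 72(y² + 24y) = -2140
Completing the square gives 121(x - 2)² + 72(y + 12)² = -2140 + 484 + 10368 = 8712.
Dividing both sides by 8712: (x - 2)²/72 + (y + 12)²/121 = 1
Ellipse, center (2, -12), major axis vertical; a² = 121, b² = 72.
a = 11. Vertices at (h, k ± a).

(2, -23) and (2, -1)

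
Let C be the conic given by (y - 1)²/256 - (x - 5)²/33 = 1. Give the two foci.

(5, -16) and (5, 18)

Center (5, 1). The positive term is the y-term, so the transverse axis is vertical; a² = 256, b² = 33.
c² = a² + b² = 256 + 33 = 289, so c = 17.
Foci lie on the vertical axis through the center: (h, k ± c).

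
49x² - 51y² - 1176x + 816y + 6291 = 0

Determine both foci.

(12, -2) and (12, 18)

Group: 49(x² - 24x) -51(y² - 16y) = -6291
49(x - 12)² -51(y - 8)² = -6291 + 7056 - 3264 = -2499
Divide through by -2499 to get (y - 8)²/49 - (x - 12)²/51 = 1.
Hyperbola, center (12, 8), transverse axis vertical; a² = 49, b² = 51.
c² = a² + b² = 49 + 51 = 100, so c = 10.
Foci lie on the vertical axis through the center: (h, k ± c).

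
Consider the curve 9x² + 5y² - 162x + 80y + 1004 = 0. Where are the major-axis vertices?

(9, -11) and (9, -5)

Group: 9(x² - 18x) + 5(y² + 16y) = -1004
Completing the square gives 9(x - 9)² + 5(y + 8)² = -1004 + 729 + 320 = 45.
Divide by 45: (x - 9)²/5 + (y + 8)²/9 = 1
Ellipse, center (9, -8), major axis vertical; a² = 9, b² = 5.
a = 3. Vertices at (h, k ± a).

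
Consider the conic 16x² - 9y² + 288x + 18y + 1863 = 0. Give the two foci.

Group: 16(x² + 18x) -9(y² - 2y) = -1863
Completing the square gives 16(x + 9)² -9(y - 1)² = -1863 + 1296 - 9 = -576.
Divide through by -576 to get (y - 1)²/64 - (x + 9)²/36 = 1.
Hyperbola, center (-9, 1), transverse axis vertical; a² = 64, b² = 36.
c² = a² + b² = 64 + 36 = 100, so c = 10.
Foci lie on the vertical axis through the center: (h, k ± c).

(-9, -9) and (-9, 11)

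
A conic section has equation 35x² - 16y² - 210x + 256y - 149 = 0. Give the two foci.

(3, 8 - √51) and (3, 8 + √51)

Group the x- and y-terms: 35(x² - 6x) -16(y² - 16y) = 149
Complete the square in x and y: 35(x - 3)² -16(y - 8)² = 149 + 315 - 1024 = -560
Divide through by -560 to get (y - 8)²/35 - (x - 3)²/16 = 1.
Hyperbola, center (3, 8), transverse axis vertical; a² = 35, b² = 16.
c² = a² + b² = 35 + 16 = 51, so c = √51.
Foci lie on the vertical axis through the center: (h, k ± c).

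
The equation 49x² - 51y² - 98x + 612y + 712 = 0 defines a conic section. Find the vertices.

(1, -1) and (1, 13)

Group the x- and y-terms: 49(x² - 2x) -51(y² - 12y) = -712
Completing the square gives 49(x - 1)² -51(y - 6)² = -712 + 49 - 1836 = -2499.
Dividing both sides by -2499: (y - 6)²/49 - (x - 1)²/51 = 1
Hyperbola, center (1, 6), transverse axis vertical; a² = 49, b² = 51.
a = 7. Vertices at (h, k ± a).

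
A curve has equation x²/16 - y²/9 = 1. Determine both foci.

(-5, 0) and (5, 0)

Center (0, 0). The positive term is the x-term, so the transverse axis is horizontal; a² = 16, b² = 9.
c² = a² + b² = 16 + 9 = 25, so c = 5.
Foci lie on the horizontal axis through the center: (h ± c, k).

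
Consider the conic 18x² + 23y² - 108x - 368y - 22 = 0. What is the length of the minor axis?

12√2

Rearranging, 18(x² - 6x) + 23(y² - 16y) = 22.
Completing the square gives 18(x - 3)² + 23(y - 8)² = 22 + 162 + 1472 = 1656.
Divide by 1656: (x - 3)²/92 + (y - 8)²/72 = 1
Ellipse, center (3, 8), major axis horizontal; a² = 92, b² = 72.
b² = 72 so b = 6√2; the minor axis has length 2b = 12√2.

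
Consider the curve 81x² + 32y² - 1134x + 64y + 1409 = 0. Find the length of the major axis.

18

Rearranging, 81(x² - 14x) + 32(y² + 2y) = -1409.
Complete the square: 81(x - 7)² + 32(y + 1)² = -1409 + 3969 + 32 = 2592
Divide by 2592: (x - 7)²/32 + (y + 1)²/81 = 1
Ellipse, center (7, -1), major axis vertical; a² = 81, b² = 32.
a² = 81 so a = 9; the major axis has length 2a = 18.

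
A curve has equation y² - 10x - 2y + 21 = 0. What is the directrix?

Only y is squared. Complete the square in y: (y - 1)² = 10(x - 2).
Vertex (2, 1); 4p = 10 so p = 5/2. Opens right.
Directrix is the vertical line x = h − p = 2 − (5/2) = -1/2.

x = -1/2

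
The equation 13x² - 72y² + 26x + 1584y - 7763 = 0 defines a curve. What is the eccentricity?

Group: 13(x² + 2x) -72(y² - 22y) = 7763
Complete the square: 13(x + 1)² -72(y - 11)² = 7763 + 13 - 8712 = -936
Divide through by -936 to get (y - 11)²/13 - (x + 1)²/72 = 1.
Hyperbola, center (-1, 11), transverse axis vertical; a² = 13, b² = 72.
c² = a² + b² = 85, so c = √85.
e = c/a = √85/√13 = √1105/13.

e = √1105/13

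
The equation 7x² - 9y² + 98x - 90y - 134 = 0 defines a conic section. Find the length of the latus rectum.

Rearranging, 7(x² + 14x) -9(y² + 10y) = 134.
Complete the square: 7(x + 7)² -9(y + 5)² = 134 + 343 - 225 = 252
Divide through by 252 to get (x + 7)²/36 - (y + 5)²/28 = 1.
Hyperbola, center (-7, -5), transverse axis horizontal; a² = 36, b² = 28.
Latus rectum length = 2b²/a = 2·28/6 = 28/3.

28/3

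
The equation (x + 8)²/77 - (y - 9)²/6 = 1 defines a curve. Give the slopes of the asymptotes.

√462/77 and -√462/77

Center (-8, 9). The positive term is the x-term, so the transverse axis is horizontal; a² = 77, b² = 6.
For a horizontal hyperbola the asymptotes have slope ±b/a.
Here that is ±√6/√77 = ±√462/77.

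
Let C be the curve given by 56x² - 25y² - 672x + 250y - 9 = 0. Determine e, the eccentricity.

56(x² - 12x) -25(y² - 10y) = 9
Complete the square: 56(x - 6)² -25(y - 5)² = 9 + 2016 - 625 = 1400
Divide by 1400: (x - 6)²/25 - (y - 5)²/56 = 1
Hyperbola, center (6, 5), transverse axis horizontal; a² = 25, b² = 56.
c² = a² + b² = 81, so c = 9.
e = c/a = 9/5.

e = 9/5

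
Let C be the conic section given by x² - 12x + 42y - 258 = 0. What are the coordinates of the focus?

Only x is squared. Complete the square in x: (x - 6)² = -42(y - 7).
Vertex (6, 7); 4p = -42 so p = -21/2. Opens down.
Focus is p units from the vertex along the axis: (h, k + p).

(6, -7/2)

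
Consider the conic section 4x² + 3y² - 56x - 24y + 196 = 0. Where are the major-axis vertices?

(7, 0) and (7, 8)

Collect terms: 4(x² - 14x) + 3(y² - 8y) = -196
Complete the square in x and y: 4(x - 7)² + 3(y - 4)² = -196 + 196 + 48 = 48
Divide through by 48 to get (x - 7)²/12 + (y - 4)²/16 = 1.
Ellipse, center (7, 4), major axis vertical; a² = 16, b² = 12.
a = 4. Vertices at (h, k ± a).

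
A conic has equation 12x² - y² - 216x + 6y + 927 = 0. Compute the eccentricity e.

e = √13

Collect terms: 12(x² - 18x) -(y² - 6y) = -927
Completing the square gives 12(x - 9)² -(y - 3)² = -927 + 972 - 9 = 36.
Divide by 36: (x - 9)²/3 - (y - 3)²/36 = 1
Hyperbola, center (9, 3), transverse axis horizontal; a² = 3, b² = 36.
c² = a² + b² = 39, so c = √39.
e = c/a = √39/√3 = √13.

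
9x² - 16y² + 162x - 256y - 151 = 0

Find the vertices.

Group the x- and y-terms: 9(x² + 18x) -16(y² + 16y) = 151
Complete the square in x and y: 9(x + 9)² -16(y + 8)² = 151 + 729 - 1024 = -144
Divide through by -144 to get (y + 8)²/9 - (x + 9)²/16 = 1.
Hyperbola, center (-9, -8), transverse axis vertical; a² = 9, b² = 16.
a = 3. Vertices at (h, k ± a).

(-9, -11) and (-9, -5)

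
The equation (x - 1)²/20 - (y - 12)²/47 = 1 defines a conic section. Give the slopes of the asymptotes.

√235/10 and -√235/10

Center (1, 12). The positive term is the x-term, so the transverse axis is horizontal; a² = 20, b² = 47.
For a horizontal hyperbola the asymptotes have slope ±b/a.
Here that is ±√47/2√5 = ±√235/10.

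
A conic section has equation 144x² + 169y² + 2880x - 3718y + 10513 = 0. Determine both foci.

(-15, 11) and (-5, 11)

Rearranging, 144(x² + 20x) + 169(y² - 22y) = -10513.
Complete the square in x and y: 144(x + 10)² + 169(y - 11)² = -10513 + 14400 + 20449 = 24336
Dividing both sides by 24336: (x + 10)²/169 + (y - 11)²/144 = 1
Ellipse, center (-10, 11), major axis horizontal; a² = 169, b² = 144.
c² = a² - b² = 169 - 144 = 25, so c = 5.
Foci lie on the horizontal axis through the center: (h ± c, k).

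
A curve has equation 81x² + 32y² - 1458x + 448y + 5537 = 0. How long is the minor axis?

8√2

Group the x- and y-terms: 81(x² - 18x) + 32(y² + 14y) = -5537
Complete the square: 81(x - 9)² + 32(y + 7)² = -5537 + 6561 + 1568 = 2592
Divide through by 2592 to get (x - 9)²/32 + (y + 7)²/81 = 1.
Ellipse, center (9, -7), major axis vertical; a² = 81, b² = 32.
b² = 32 so b = 4√2; the minor axis has length 2b = 8√2.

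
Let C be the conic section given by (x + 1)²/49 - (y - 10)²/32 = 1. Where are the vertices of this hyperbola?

(-8, 10) and (6, 10)

Center (-1, 10). The positive term is the x-term, so the transverse axis is horizontal; a² = 49, b² = 32.
a = 7. Vertices at (h ± a, k).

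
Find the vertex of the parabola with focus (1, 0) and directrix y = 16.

(1, 8)

The vertex is the midpoint between the focus and the directrix along the axis of symmetry.
Axis is vertical (directrix is horizontal). Vertex y-coordinate = (0 + 16)/2 = 8; x-coordinate = 1.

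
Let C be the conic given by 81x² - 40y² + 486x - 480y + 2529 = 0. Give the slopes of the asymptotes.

9√10/20 and -9√10/20

Group the x- and y-terms: 81(x² + 6x) -40(y² + 12y) = -2529
Completing the square gives 81(x + 3)² -40(y + 6)² = -2529 + 729 - 1440 = -3240.
Divide by -3240: (y + 6)²/81 - (x + 3)²/40 = 1
Hyperbola, center (-3, -6), transverse axis vertical; a² = 81, b² = 40.
For a vertical hyperbola the asymptotes have slope ±a/b.
Here that is ±9/2√10 = ±9√10/20.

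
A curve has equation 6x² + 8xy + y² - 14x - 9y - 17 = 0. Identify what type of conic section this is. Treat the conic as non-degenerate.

A = 6, B = 8, C = 1.
Discriminant B² − 4AC = 8² − 4·6·1 = 40.
B² − 4AC > 0 ⇒ hyperbola.

hyperbola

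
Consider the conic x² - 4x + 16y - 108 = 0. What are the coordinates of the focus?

(2, 3)

Only x is squared. Complete the square in x: (x - 2)² = -16(y - 7).
Vertex (2, 7); 4p = -16 so p = -4. Opens down.
Focus is p units from the vertex along the axis: (h, k + p).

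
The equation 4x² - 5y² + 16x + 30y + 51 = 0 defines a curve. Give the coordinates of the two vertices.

(-2, -1) and (-2, 7)

Collect terms: 4(x² + 4x) -5(y² - 6y) = -51
4(x + 2)² -5(y - 3)² = -51 + 16 - 45 = -80
Dividing both sides by -80: (y - 3)²/16 - (x + 2)²/20 = 1
Hyperbola, center (-2, 3), transverse axis vertical; a² = 16, b² = 20.
a = 4. Vertices at (h, k ± a).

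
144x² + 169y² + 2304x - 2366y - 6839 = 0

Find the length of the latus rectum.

Group the x- and y-terms: 144(x² + 16x) + 169(y² - 14y) = 6839
Complete the square in x and y: 144(x + 8)² + 169(y - 7)² = 6839 + 9216 + 8281 = 24336
Divide by 24336: (x + 8)²/169 + (y - 7)²/144 = 1
Ellipse, center (-8, 7), major axis horizontal; a² = 169, b² = 144.
Latus rectum length = 2b²/a = 2·144/13 = 288/13.

288/13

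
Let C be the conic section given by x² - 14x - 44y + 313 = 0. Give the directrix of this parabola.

y = -5

Only x is squared. Complete the square in x: (x - 7)² = 44(y - 6).
Vertex (7, 6); 4p = 44 so p = 11. Opens up.
Directrix is the horizontal line y = k − p = 6 − (11) = -5.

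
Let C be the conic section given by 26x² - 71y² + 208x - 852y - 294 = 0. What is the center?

(-4, -6)

Collect terms: 26(x² + 8x) -71(y² + 12y) = 294
Complete the square in x and y: 26(x + 4)² -71(y + 6)² = 294 + 416 - 2556 = -1846
Divide by -1846: (y + 6)²/26 - (x + 4)²/71 = 1
Hyperbola with center (-4, -6).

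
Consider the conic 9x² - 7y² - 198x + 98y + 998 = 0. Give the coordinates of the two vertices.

Group the x- and y-terms: 9(x² - 22x) -7(y² - 14y) = -998
Completing the square gives 9(x - 11)² -7(y - 7)² = -998 + 1089 - 343 = -252.
Dividing both sides by -252: (y - 7)²/36 - (x - 11)²/28 = 1
Hyperbola, center (11, 7), transverse axis vertical; a² = 36, b² = 28.
a = 6. Vertices at (h, k ± a).

(11, 1) and (11, 13)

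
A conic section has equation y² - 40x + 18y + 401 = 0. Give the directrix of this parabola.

Only y is squared. Complete the square in y: (y + 9)² = 40(x - 8).
Vertex (8, -9); 4p = 40 so p = 10. Opens right.
Directrix is the vertical line x = h − p = 8 − (10) = -2.

x = -2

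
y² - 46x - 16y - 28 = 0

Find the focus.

Only y is squared. Complete the square in y: (y - 8)² = 46(x + 2).
Vertex (-2, 8); 4p = 46 so p = 23/2. Opens right.
Focus is p units from the vertex along the axis: (h + p, k).

(19/2, 8)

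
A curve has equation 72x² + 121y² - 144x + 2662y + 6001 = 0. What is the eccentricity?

Group the x- and y-terms: 72(x² - 2x) + 121(y² + 22y) = -6001
Complete the square: 72(x - 1)² + 121(y + 11)² = -6001 + 72 + 14641 = 8712
Divide by 8712: (x - 1)²/121 + (y + 11)²/72 = 1
Ellipse, center (1, -11), major axis horizontal; a² = 121, b² = 72.
c² = a² - b² = 49, so c = 7.
e = c/a = 7/11.

e = 7/11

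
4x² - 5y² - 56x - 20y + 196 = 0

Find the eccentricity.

4(x² - 14x) -5(y² + 4y) = -196
Complete the square: 4(x - 7)² -5(y + 2)² = -196 + 196 - 20 = -20
Divide through by -20 to get (y + 2)²/4 - (x - 7)²/5 = 1.
Hyperbola, center (7, -2), transverse axis vertical; a² = 4, b² = 5.
c² = a² + b² = 9, so c = 3.
e = c/a = 3/2.

e = 3/2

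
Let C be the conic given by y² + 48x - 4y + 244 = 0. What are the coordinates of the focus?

Only y is squared. Complete the square in y: (y - 2)² = -48(x + 5).
Vertex (-5, 2); 4p = -48 so p = -12. Opens left.
Focus is p units from the vertex along the axis: (h + p, k).

(-17, 2)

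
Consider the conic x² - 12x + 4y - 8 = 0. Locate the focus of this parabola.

(6, 10)

Only x is squared. Complete the square in x: (x - 6)² = -4(y - 11).
Vertex (6, 11); 4p = -4 so p = -1. Opens down.
Focus is p units from the vertex along the axis: (h, k + p).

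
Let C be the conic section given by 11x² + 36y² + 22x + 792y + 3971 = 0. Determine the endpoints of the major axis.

Collect terms: 11(x² + 2x) + 36(y² + 22y) = -3971
Completing the square gives 11(x + 1)² + 36(y + 11)² = -3971 + 11 + 4356 = 396.
Divide by 396: (x + 1)²/36 + (y + 11)²/11 = 1
Ellipse, center (-1, -11), major axis horizontal; a² = 36, b² = 11.
a = 6. Vertices at (h ± a, k).

(-7, -11) and (5, -11)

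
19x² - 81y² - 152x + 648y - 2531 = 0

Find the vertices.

Collect terms: 19(x² - 8x) -81(y² - 8y) = 2531
19(x - 4)² -81(y - 4)² = 2531 + 304 - 1296 = 1539
Divide by 1539: (x - 4)²/81 - (y - 4)²/19 = 1
Hyperbola, center (4, 4), transverse axis horizontal; a² = 81, b² = 19.
a = 9. Vertices at (h ± a, k).

(-5, 4) and (13, 4)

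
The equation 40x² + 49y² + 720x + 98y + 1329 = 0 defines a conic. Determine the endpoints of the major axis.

Rearranging, 40(x² + 18x) + 49(y² + 2y) = -1329.
Complete the square: 40(x + 9)² + 49(y + 1)² = -1329 + 3240 + 49 = 1960
Dividing both sides by 1960: (x + 9)²/49 + (y + 1)²/40 = 1
Ellipse, center (-9, -1), major axis horizontal; a² = 49, b² = 40.
a = 7. Vertices at (h ± a, k).

(-16, -1) and (-2, -1)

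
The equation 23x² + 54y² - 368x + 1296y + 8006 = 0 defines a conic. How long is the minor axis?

2√23

Group the x- and y-terms: 23(x² - 16x) + 54(y² + 24y) = -8006
Completing the square gives 23(x - 8)² + 54(y + 12)² = -8006 + 1472 + 7776 = 1242.
Divide by 1242: (x - 8)²/54 + (y + 12)²/23 = 1
Ellipse, center (8, -12), major axis horizontal; a² = 54, b² = 23.
b² = 23 so b = √23; the minor axis has length 2b = 2√23.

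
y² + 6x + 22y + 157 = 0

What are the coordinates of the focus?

Only y is squared. Complete the square in y: (y + 11)² = -6(x + 6).
Vertex (-6, -11); 4p = -6 so p = -3/2. Opens left.
Focus is p units from the vertex along the axis: (h + p, k).

(-15/2, -11)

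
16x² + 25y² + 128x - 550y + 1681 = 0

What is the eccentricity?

e = 3/5

16(x² + 8x) + 25(y² - 22y) = -1681
Complete the square in x and y: 16(x + 4)² + 25(y - 11)² = -1681 + 256 + 3025 = 1600
Divide through by 1600 to get (x + 4)²/100 + (y - 11)²/64 = 1.
Ellipse, center (-4, 11), major axis horizontal; a² = 100, b² = 64.
c² = a² - b² = 36, so c = 6.
e = c/a = 6/10 = 3/5.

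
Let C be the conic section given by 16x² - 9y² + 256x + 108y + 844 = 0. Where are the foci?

Group: 16(x² + 16x) -9(y² - 12y) = -844
Complete the square: 16(x + 8)² -9(y - 6)² = -844 + 1024 - 324 = -144
Divide through by -144 to get (y - 6)²/16 - (x + 8)²/9 = 1.
Hyperbola, center (-8, 6), transverse axis vertical; a² = 16, b² = 9.
c² = a² + b² = 16 + 9 = 25, so c = 5.
Foci lie on the vertical axis through the center: (h, k ± c).

(-8, 1) and (-8, 11)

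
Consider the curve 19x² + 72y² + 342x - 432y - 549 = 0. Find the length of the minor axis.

2√38

Group: 19(x² + 18x) + 72(y² - 6y) = 549
Completing the square gives 19(x + 9)² + 72(y - 3)² = 549 + 1539 + 648 = 2736.
Divide through by 2736 to get (x + 9)²/144 + (y - 3)²/38 = 1.
Ellipse, center (-9, 3), major axis horizontal; a² = 144, b² = 38.
b² = 38 so b = √38; the minor axis has length 2b = 2√38.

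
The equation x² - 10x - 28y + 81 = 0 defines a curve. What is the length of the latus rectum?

Only x is squared. Complete the square in x: (x - 5)² = 28(y - 2).
Vertex (5, 2); 4p = 28 so p = 7. Opens up.
Latus rectum length = |4p| = 28.

28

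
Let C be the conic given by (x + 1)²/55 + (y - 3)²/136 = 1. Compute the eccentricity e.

e = 9√34/68

Center (-1, 3). The larger denominator 136 sits under the y-term, so the major axis is vertical; a² = 136, b² = 55.
c² = a² - b² = 81, so c = 9.
e = c/a = 9/2√34 = 9√34/68.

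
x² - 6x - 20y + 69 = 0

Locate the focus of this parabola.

(3, 8)

Only x is squared. Complete the square in x: (x - 3)² = 20(y - 3).
Vertex (3, 3); 4p = 20 so p = 5. Opens up.
Focus is p units from the vertex along the axis: (h, k + p).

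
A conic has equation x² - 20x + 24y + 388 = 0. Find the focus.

Only x is squared. Complete the square in x: (x - 10)² = -24(y + 12).
Vertex (10, -12); 4p = -24 so p = -6. Opens down.
Focus is p units from the vertex along the axis: (h, k + p).

(10, -18)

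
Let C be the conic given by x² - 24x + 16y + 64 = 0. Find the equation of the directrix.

Only x is squared. Complete the square in x: (x - 12)² = -16(y - 5).
Vertex (12, 5); 4p = -16 so p = -4. Opens down.
Directrix is the horizontal line y = k − p = 5 − (-4) = 9.

y = 9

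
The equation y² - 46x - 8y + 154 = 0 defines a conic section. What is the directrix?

Only y is squared. Complete the square in y: (y - 4)² = 46(x - 3).
Vertex (3, 4); 4p = 46 so p = 23/2. Opens right.
Directrix is the vertical line x = h − p = 3 − (23/2) = -17/2.

x = -17/2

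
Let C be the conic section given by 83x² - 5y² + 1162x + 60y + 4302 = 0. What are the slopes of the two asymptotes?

√415/5 and -√415/5

Group: 83(x² + 14x) -5(y² - 12y) = -4302
Complete the square in x and y: 83(x + 7)² -5(y - 6)² = -4302 + 4067 - 180 = -415
Dividing both sides by -415: (y - 6)²/83 - (x + 7)²/5 = 1
Hyperbola, center (-7, 6), transverse axis vertical; a² = 83, b² = 5.
For a vertical hyperbola the asymptotes have slope ±a/b.
Here that is ±√83/√5 = ±√415/5.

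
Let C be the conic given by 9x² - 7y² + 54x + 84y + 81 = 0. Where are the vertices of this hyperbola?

(-3, 0) and (-3, 12)

9(x² + 6x) -7(y² - 12y) = -81
9(x + 3)² -7(y - 6)² = -81 + 81 - 252 = -252
Dividing both sides by -252: (y - 6)²/36 - (x + 3)²/28 = 1
Hyperbola, center (-3, 6), transverse axis vertical; a² = 36, b² = 28.
a = 6. Vertices at (h, k ± a).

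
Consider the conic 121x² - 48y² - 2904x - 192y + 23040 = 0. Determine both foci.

(12, -15) and (12, 11)

121(x² - 24x) -48(y² + 4y) = -23040
121(x - 12)² -48(y + 2)² = -23040 + 17424 - 192 = -5808
Divide through by -5808 to get (y + 2)²/121 - (x - 12)²/48 = 1.
Hyperbola, center (12, -2), transverse axis vertical; a² = 121, b² = 48.
c² = a² + b² = 121 + 48 = 169, so c = 13.
Foci lie on the vertical axis through the center: (h, k ± c).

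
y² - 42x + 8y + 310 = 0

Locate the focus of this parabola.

(35/2, -4)

Only y is squared. Complete the square in y: (y + 4)² = 42(x - 7).
Vertex (7, -4); 4p = 42 so p = 21/2. Opens right.
Focus is p units from the vertex along the axis: (h + p, k).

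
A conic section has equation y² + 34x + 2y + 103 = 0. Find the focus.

Only y is squared. Complete the square in y: (y + 1)² = -34(x + 3).
Vertex (-3, -1); 4p = -34 so p = -17/2. Opens left.
Focus is p units from the vertex along the axis: (h + p, k).

(-23/2, -1)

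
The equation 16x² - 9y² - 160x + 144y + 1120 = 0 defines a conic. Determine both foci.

(5, -7) and (5, 23)

Rearranging, 16(x² - 10x) -9(y² - 16y) = -1120.
16(x - 5)² -9(y - 8)² = -1120 + 400 - 576 = -1296
Dividing both sides by -1296: (y - 8)²/144 - (x - 5)²/81 = 1
Hyperbola, center (5, 8), transverse axis vertical; a² = 144, b² = 81.
c² = a² + b² = 144 + 81 = 225, so c = 15.
Foci lie on the vertical axis through the center: (h, k ± c).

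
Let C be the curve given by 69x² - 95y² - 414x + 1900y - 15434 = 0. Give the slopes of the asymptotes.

Group: 69(x² - 6x) -95(y² - 20y) = 15434
Completing the square gives 69(x - 3)² -95(y - 10)² = 15434 + 621 - 9500 = 6555.
Divide by 6555: (x - 3)²/95 - (y - 10)²/69 = 1
Hyperbola, center (3, 10), transverse axis horizontal; a² = 95, b² = 69.
For a horizontal hyperbola the asymptotes have slope ±b/a.
Here that is ±√69/√95 = ±√6555/95.

√6555/95 and -√6555/95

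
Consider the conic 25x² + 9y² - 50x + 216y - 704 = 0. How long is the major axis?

30

Rearranging, 25(x² - 2x) + 9(y² + 24y) = 704.
Complete the square: 25(x - 1)² + 9(y + 12)² = 704 + 25 + 1296 = 2025
Divide through by 2025 to get (x - 1)²/81 + (y + 12)²/225 = 1.
Ellipse, center (1, -12), major axis vertical; a² = 225, b² = 81.
a² = 225 so a = 15; the major axis has length 2a = 30.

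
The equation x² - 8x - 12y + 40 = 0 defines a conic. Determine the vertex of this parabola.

(4, 2)

Only x is squared. Complete the square in x: (x - 4)² = 12(y - 2).
Vertex (4, 2); 4p = 12 so p = 3. Opens up.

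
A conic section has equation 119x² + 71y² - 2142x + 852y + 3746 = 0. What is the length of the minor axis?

2√71

119(x² - 18x) + 71(y² + 12y) = -3746
Completing the square gives 119(x - 9)² + 71(y + 6)² = -3746 + 9639 + 2556 = 8449.
Dividing both sides by 8449: (x - 9)²/71 + (y + 6)²/119 = 1
Ellipse, center (9, -6), major axis vertical; a² = 119, b² = 71.
b² = 71 so b = √71; the minor axis has length 2b = 2√71.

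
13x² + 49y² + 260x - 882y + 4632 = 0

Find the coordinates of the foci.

13(x² + 20x) + 49(y² - 18y) = -4632
13(x + 10)² + 49(y - 9)² = -4632 + 1300 + 3969 = 637
Dividing both sides by 637: (x + 10)²/49 + (y - 9)²/13 = 1
Ellipse, center (-10, 9), major axis horizontal; a² = 49, b² = 13.
c² = a² - b² = 49 - 13 = 36, so c = 6.
Foci lie on the horizontal axis through the center: (h ± c, k).

(-16, 9) and (-4, 9)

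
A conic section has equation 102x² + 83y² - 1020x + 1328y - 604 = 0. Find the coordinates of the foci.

Rearranging, 102(x² - 10x) + 83(y² + 16y) = 604.
102(x - 5)² + 83(y + 8)² = 604 + 2550 + 5312 = 8466
Divide by 8466: (x - 5)²/83 + (y + 8)²/102 = 1
Ellipse, center (5, -8), major axis vertical; a² = 102, b² = 83.
c² = a² - b² = 102 - 83 = 19, so c = √19.
Foci lie on the vertical axis through the center: (h, k ± c).

(5, -8 - √19) and (5, -8 + √19)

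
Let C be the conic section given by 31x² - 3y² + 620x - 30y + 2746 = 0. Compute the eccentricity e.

Group the x- and y-terms: 31(x² + 20x) -3(y² + 10y) = -2746
Completing the square gives 31(x + 10)² -3(y + 5)² = -2746 + 3100 - 75 = 279.
Divide by 279: (x + 10)²/9 - (y + 5)²/93 = 1
Hyperbola, center (-10, -5), transverse axis horizontal; a² = 9, b² = 93.
c² = a² + b² = 102, so c = √102.
e = c/a = √102/3.

e = √102/3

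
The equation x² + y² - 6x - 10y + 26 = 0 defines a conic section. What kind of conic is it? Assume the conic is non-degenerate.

circle

No xy term. Coefficients of x² and y² are A = 1, C = 1.
A = C (same sign) ⇒ circle.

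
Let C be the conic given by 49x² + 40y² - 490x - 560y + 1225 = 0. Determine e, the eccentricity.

Group: 49(x² - 10x) + 40(y² - 14y) = -1225
49(x - 5)² + 40(y - 7)² = -1225 + 1225 + 1960 = 1960
Divide through by 1960 to get (x - 5)²/40 + (y - 7)²/49 = 1.
Ellipse, center (5, 7), major axis vertical; a² = 49, b² = 40.
c² = a² - b² = 9, so c = 3.
e = c/a = 3/7.

e = 3/7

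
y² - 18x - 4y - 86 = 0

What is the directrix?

x = -19/2

Only y is squared. Complete the square in y: (y - 2)² = 18(x + 5).
Vertex (-5, 2); 4p = 18 so p = 9/2. Opens right.
Directrix is the vertical line x = h − p = -5 − (9/2) = -19/2.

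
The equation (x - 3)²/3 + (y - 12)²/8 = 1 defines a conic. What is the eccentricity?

Center (3, 12). The larger denominator 8 sits under the y-term, so the major axis is vertical; a² = 8, b² = 3.
c² = a² - b² = 5, so c = √5.
e = c/a = √5/2√2 = √10/4.

e = √10/4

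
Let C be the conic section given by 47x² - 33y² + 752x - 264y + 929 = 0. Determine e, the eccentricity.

e = 4√165/33

Group the x- and y-terms: 47(x² + 16x) -33(y² + 8y) = -929
Completing the square gives 47(x + 8)² -33(y + 4)² = -929 + 3008 - 528 = 1551.
Divide through by 1551 to get (x + 8)²/33 - (y + 4)²/47 = 1.
Hyperbola, center (-8, -4), transverse axis horizontal; a² = 33, b² = 47.
c² = a² + b² = 80, so c = 4√5.
e = c/a = 4√5/√33 = 4√165/33.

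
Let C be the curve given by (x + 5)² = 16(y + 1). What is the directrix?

Vertex (-5, -1); 4p = 16 so p = 4. Opens up.
Directrix is the horizontal line y = k − p = -1 − (4) = -5.

y = -5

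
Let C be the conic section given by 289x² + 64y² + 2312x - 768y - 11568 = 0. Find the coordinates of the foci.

(-4, -9) and (-4, 21)

Collect terms: 289(x² + 8x) + 64(y² - 12y) = 11568
289(x + 4)² + 64(y - 6)² = 11568 + 4624 + 2304 = 18496
Dividing both sides by 18496: (x + 4)²/64 + (y - 6)²/289 = 1
Ellipse, center (-4, 6), major axis vertical; a² = 289, b² = 64.
c² = a² - b² = 289 - 64 = 225, so c = 15.
Foci lie on the vertical axis through the center: (h, k ± c).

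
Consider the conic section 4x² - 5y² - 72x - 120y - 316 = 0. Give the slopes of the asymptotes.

Group: 4(x² - 18x) -5(y² + 24y) = 316
Complete the square in x and y: 4(x - 9)² -5(y + 12)² = 316 + 324 - 720 = -80
Divide by -80: (y + 12)²/16 - (x - 9)²/20 = 1
Hyperbola, center (9, -12), transverse axis vertical; a² = 16, b² = 20.
For a vertical hyperbola the asymptotes have slope ±a/b.
Here that is ±4/2√5 = ±2√5/5.

2√5/5 and -2√5/5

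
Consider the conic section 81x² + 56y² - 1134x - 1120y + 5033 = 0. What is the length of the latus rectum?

81(x² - 14x) + 56(y² - 20y) = -5033
Complete the square: 81(x - 7)² + 56(y - 10)² = -5033 + 3969 + 5600 = 4536
Divide through by 4536 to get (x - 7)²/56 + (y - 10)²/81 = 1.
Ellipse, center (7, 10), major axis vertical; a² = 81, b² = 56.
Latus rectum length = 2b²/a = 2·56/9 = 112/9.

112/9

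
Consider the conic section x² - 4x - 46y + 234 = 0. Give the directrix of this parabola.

Only x is squared. Complete the square in x: (x - 2)² = 46(y - 5).
Vertex (2, 5); 4p = 46 so p = 23/2. Opens up.
Directrix is the horizontal line y = k − p = 5 − (23/2) = -13/2.

y = -13/2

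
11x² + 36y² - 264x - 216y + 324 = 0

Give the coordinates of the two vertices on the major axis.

(0, 3) and (24, 3)

Group: 11(x² - 24x) + 36(y² - 6y) = -324
Complete the square: 11(x - 12)² + 36(y - 3)² = -324 + 1584 + 324 = 1584
Divide through by 1584 to get (x - 12)²/144 + (y - 3)²/44 = 1.
Ellipse, center (12, 3), major axis horizontal; a² = 144, b² = 44.
a = 12. Vertices at (h ± a, k).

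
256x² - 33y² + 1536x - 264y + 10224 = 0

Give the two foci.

Group: 256(x² + 6x) -33(y² + 8y) = -10224
256(x + 3)² -33(y + 4)² = -10224 + 2304 - 528 = -8448
Dividing both sides by -8448: (y + 4)²/256 - (x + 3)²/33 = 1
Hyperbola, center (-3, -4), transverse axis vertical; a² = 256, b² = 33.
c² = a² + b² = 256 + 33 = 289, so c = 17.
Foci lie on the vertical axis through the center: (h, k ± c).

(-3, -21) and (-3, 13)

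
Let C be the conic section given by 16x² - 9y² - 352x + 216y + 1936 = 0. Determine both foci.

(11, -3) and (11, 27)

Group the x- and y-terms: 16(x² - 22x) -9(y² - 24y) = -1936
Complete the square in x and y: 16(x - 11)² -9(y - 12)² = -1936 + 1936 - 1296 = -1296
Divide through by -1296 to get (y - 12)²/144 - (x - 11)²/81 = 1.
Hyperbola, center (11, 12), transverse axis vertical; a² = 144, b² = 81.
c² = a² + b² = 144 + 81 = 225, so c = 15.
Foci lie on the vertical axis through the center: (h, k ± c).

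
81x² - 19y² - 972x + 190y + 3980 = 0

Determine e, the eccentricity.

e = 10/9

81(x² - 12x) -19(y² - 10y) = -3980
Complete the square in x and y: 81(x - 6)² -19(y - 5)² = -3980 + 2916 - 475 = -1539
Dividing both sides by -1539: (y - 5)²/81 - (x - 6)²/19 = 1
Hyperbola, center (6, 5), transverse axis vertical; a² = 81, b² = 19.
c² = a² + b² = 100, so c = 10.
e = c/a = 10/9.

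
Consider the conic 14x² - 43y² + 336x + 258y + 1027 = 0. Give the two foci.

Rearranging, 14(x² + 24x) -43(y² - 6y) = -1027.
Completing the square gives 14(x + 12)² -43(y - 3)² = -1027 + 2016 - 387 = 602.
Divide by 602: (x + 12)²/43 - (y - 3)²/14 = 1
Hyperbola, center (-12, 3), transverse axis horizontal; a² = 43, b² = 14.
c² = a² + b² = 43 + 14 = 57, so c = √57.
Foci lie on the horizontal axis through the center: (h ± c, k).

(-12 - √57, 3) and (-12 + √57, 3)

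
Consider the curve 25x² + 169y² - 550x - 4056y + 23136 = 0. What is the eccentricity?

e = 12/13

Rearranging, 25(x² - 22x) + 169(y² - 24y) = -23136.
Completing the square gives 25(x - 11)² + 169(y - 12)² = -23136 + 3025 + 24336 = 4225.
Divide through by 4225 to get (x - 11)²/169 + (y - 12)²/25 = 1.
Ellipse, center (11, 12), major axis horizontal; a² = 169, b² = 25.
c² = a² - b² = 144, so c = 12.
e = c/a = 12/13.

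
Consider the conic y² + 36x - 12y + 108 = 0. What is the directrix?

x = 7

Only y is squared. Complete the square in y: (y - 6)² = -36(x + 2).
Vertex (-2, 6); 4p = -36 so p = -9. Opens left.
Directrix is the vertical line x = h − p = -2 − (-9) = 7.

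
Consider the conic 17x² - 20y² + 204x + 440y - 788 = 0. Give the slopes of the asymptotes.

Rearranging, 17(x² + 12x) -20(y² - 22y) = 788.
17(x + 6)² -20(y - 11)² = 788 + 612 - 2420 = -1020
Divide by -1020: (y - 11)²/51 - (x + 6)²/60 = 1
Hyperbola, center (-6, 11), transverse axis vertical; a² = 51, b² = 60.
For a vertical hyperbola the asymptotes have slope ±a/b.
Here that is ±√51/2√15 = ±√85/10.

√85/10 and -√85/10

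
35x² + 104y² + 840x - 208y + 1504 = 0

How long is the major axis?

4√26

Rearranging, 35(x² + 24x) + 104(y² - 2y) = -1504.
Complete the square in x and y: 35(x + 12)² + 104(y - 1)² = -1504 + 5040 + 104 = 3640
Dividing both sides by 3640: (x + 12)²/104 + (y - 1)²/35 = 1
Ellipse, center (-12, 1), major axis horizontal; a² = 104, b² = 35.
a² = 104 so a = 2√26; the major axis has length 2a = 4√26.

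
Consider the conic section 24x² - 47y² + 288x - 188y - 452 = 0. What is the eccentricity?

Group: 24(x² + 12x) -47(y² + 4y) = 452
24(x + 6)² -47(y + 2)² = 452 + 864 - 188 = 1128
Divide through by 1128 to get (x + 6)²/47 - (y + 2)²/24 = 1.
Hyperbola, center (-6, -2), transverse axis horizontal; a² = 47, b² = 24.
c² = a² + b² = 71, so c = √71.
e = c/a = √71/√47 = √3337/47.

e = √3337/47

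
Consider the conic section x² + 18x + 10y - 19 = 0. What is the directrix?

Only x is squared. Complete the square in x: (x + 9)² = -10(y - 10).
Vertex (-9, 10); 4p = -10 so p = -5/2. Opens down.
Directrix is the horizontal line y = k − p = 10 − (-5/2) = 25/2.

y = 25/2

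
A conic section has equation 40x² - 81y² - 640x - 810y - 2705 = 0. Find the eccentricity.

e = 11/9

Group the x- and y-terms: 40(x² - 16x) -81(y² + 10y) = 2705
Complete the square: 40(x - 8)² -81(y + 5)² = 2705 + 2560 - 2025 = 3240
Divide through by 3240 to get (x - 8)²/81 - (y + 5)²/40 = 1.
Hyperbola, center (8, -5), transverse axis horizontal; a² = 81, b² = 40.
c² = a² + b² = 121, so c = 11.
e = c/a = 11/9.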